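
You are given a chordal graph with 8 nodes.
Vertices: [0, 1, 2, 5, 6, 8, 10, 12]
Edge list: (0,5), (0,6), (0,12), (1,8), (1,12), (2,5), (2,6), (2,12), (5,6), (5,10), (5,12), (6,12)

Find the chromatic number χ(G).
Clique number ω(G) = 4 (lower bound: χ ≥ ω).
The clique on [0, 5, 6, 12] has size 4, forcing χ ≥ 4, and the coloring below uses 4 colors, so χ(G) = 4.
A valid 4-coloring: color 1: [1, 5]; color 2: [8, 10, 12]; color 3: [6]; color 4: [0, 2].

χ(G) = 4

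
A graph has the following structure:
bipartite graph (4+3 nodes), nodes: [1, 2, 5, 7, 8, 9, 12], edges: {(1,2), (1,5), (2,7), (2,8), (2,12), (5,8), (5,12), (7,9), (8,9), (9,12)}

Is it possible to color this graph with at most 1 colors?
Edge (8,9) forces its endpoints to differ, so 1 color is not enough.

No, G is not 1-colorable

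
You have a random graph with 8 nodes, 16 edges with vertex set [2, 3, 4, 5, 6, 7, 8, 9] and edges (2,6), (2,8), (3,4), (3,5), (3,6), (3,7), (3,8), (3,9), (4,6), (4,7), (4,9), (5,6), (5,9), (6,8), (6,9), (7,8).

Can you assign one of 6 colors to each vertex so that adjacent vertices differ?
A valid 6-coloring: color 1: [2, 3]; color 2: [6, 7]; color 3: [4, 5, 8]; color 4: [9].
(χ(G) = 4 ≤ 6.)

Yes, G is 6-colorable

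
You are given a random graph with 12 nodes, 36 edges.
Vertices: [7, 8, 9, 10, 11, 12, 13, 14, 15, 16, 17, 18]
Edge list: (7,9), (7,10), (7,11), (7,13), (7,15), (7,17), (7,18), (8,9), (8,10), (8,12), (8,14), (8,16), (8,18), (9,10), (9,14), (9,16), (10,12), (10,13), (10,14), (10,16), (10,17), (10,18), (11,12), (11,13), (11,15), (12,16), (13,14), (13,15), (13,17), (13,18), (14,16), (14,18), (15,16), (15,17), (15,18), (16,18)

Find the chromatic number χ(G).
χ(G) = 5

Clique number ω(G) = 5 (lower bound: χ ≥ ω).
The clique on [8, 9, 10, 14, 16] has size 5, forcing χ ≥ 5, and the coloring below uses 5 colors, so χ(G) = 5.
A valid 5-coloring: color 1: [10, 15]; color 2: [9, 11, 17, 18]; color 3: [13, 16]; color 4: [7, 8]; color 5: [12, 14].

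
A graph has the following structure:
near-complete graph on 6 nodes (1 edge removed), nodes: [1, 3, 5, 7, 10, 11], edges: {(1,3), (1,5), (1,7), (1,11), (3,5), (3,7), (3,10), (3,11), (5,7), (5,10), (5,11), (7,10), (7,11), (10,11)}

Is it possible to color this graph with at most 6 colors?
A valid 6-coloring: color 1: [7]; color 2: [3]; color 3: [5]; color 4: [11]; color 5: [1, 10].
(χ(G) = 5 ≤ 6.)

Yes, G is 6-colorable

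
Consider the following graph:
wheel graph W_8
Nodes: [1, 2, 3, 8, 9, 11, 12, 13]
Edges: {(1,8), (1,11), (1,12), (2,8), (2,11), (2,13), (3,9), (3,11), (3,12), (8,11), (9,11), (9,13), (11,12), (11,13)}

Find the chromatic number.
χ(G) = 4

Clique number ω(G) = 3 (lower bound: χ ≥ ω).
Odd cycle [13, 2, 8, 1, 12, 3, 9] needs 3 colors (χ ≥ 3).
Vertex 11 is adjacent to every vertex of [1, 2, 3, 8, 9, 12, 13], which already need 3 colors among themselves, so 11 needs a new color (χ ≥ 4).
The coloring below uses 4 colors, so χ(G) = 4.
A valid 4-coloring: color 1: [11]; color 2: [3, 8, 13]; color 3: [1, 2, 9]; color 4: [12].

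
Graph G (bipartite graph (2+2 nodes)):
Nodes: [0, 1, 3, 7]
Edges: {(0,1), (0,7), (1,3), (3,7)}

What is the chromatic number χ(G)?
χ(G) = 2

Clique number ω(G) = 2 (lower bound: χ ≥ ω).
The graph is bipartite (no odd cycle), so 2 colors suffice: χ(G) = 2.
A valid 2-coloring: color 1: [1, 7]; color 2: [0, 3].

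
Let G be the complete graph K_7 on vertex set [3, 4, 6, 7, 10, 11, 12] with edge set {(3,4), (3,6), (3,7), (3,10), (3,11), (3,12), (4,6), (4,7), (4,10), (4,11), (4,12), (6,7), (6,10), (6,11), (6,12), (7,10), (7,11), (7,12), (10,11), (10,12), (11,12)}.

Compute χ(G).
Clique number ω(G) = 7 (lower bound: χ ≥ ω).
The clique on [3, 4, 6, 7, 10, 11, 12] has size 7, forcing χ ≥ 7, and the coloring below uses 7 colors, so χ(G) = 7.
A valid 7-coloring: color 1: [12]; color 2: [4]; color 3: [6]; color 4: [7]; color 5: [3]; color 6: [10]; color 7: [11].

χ(G) = 7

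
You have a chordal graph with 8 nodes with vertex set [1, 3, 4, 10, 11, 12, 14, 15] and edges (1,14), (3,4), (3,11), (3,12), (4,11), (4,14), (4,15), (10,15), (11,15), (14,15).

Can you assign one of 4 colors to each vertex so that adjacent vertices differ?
A valid 4-coloring: color 1: [1, 4, 10, 12]; color 2: [3, 15]; color 3: [11, 14].
(χ(G) = 3 ≤ 4.)

Yes, G is 4-colorable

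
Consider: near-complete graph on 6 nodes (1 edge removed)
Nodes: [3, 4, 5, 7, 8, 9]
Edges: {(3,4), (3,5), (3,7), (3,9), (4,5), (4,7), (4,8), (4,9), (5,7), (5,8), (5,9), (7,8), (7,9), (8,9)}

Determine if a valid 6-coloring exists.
Yes, G is 6-colorable

A valid 6-coloring: color 1: [4]; color 2: [5]; color 3: [7]; color 4: [9]; color 5: [3, 8].
(χ(G) = 5 ≤ 6.)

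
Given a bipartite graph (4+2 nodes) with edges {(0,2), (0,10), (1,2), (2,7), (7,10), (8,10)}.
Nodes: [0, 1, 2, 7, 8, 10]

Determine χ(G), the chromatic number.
Clique number ω(G) = 2 (lower bound: χ ≥ ω).
The graph is bipartite (no odd cycle), so 2 colors suffice: χ(G) = 2.
A valid 2-coloring: color 1: [2, 10]; color 2: [0, 1, 7, 8].

χ(G) = 2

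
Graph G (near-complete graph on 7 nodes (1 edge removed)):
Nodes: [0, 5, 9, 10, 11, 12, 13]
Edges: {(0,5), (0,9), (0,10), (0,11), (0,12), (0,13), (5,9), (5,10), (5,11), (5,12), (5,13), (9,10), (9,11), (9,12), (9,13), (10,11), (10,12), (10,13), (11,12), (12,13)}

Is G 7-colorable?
Yes, G is 7-colorable

A valid 7-coloring: color 1: [9]; color 2: [10]; color 3: [12]; color 4: [0]; color 5: [5]; color 6: [11, 13].
(χ(G) = 6 ≤ 7.)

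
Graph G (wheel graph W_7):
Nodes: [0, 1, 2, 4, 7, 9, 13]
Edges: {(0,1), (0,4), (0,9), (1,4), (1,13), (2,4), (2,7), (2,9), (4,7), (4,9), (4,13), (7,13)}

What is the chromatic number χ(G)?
χ(G) = 3

Clique number ω(G) = 3 (lower bound: χ ≥ ω).
The clique on [0, 4, 9] has size 3, forcing χ ≥ 3, and the coloring below uses 3 colors, so χ(G) = 3.
A valid 3-coloring: color 1: [4]; color 2: [0, 2, 13]; color 3: [1, 7, 9].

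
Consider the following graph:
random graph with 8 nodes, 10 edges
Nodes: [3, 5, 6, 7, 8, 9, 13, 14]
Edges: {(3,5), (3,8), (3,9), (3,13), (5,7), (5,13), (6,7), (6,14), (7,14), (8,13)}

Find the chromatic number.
χ(G) = 3

Clique number ω(G) = 3 (lower bound: χ ≥ ω).
The clique on [3, 8, 13] has size 3, forcing χ ≥ 3, and the coloring below uses 3 colors, so χ(G) = 3.
A valid 3-coloring: color 1: [3, 7]; color 2: [9, 13, 14]; color 3: [5, 6, 8].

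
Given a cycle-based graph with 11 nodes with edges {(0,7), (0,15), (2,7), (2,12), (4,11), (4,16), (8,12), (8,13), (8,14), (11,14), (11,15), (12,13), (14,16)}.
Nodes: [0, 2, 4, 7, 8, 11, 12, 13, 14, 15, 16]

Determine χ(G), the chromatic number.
Clique number ω(G) = 3 (lower bound: χ ≥ ω).
The clique on [8, 12, 13] has size 3, forcing χ ≥ 3, and the coloring below uses 3 colors, so χ(G) = 3.
A valid 3-coloring: color 1: [4, 7, 12, 14, 15]; color 2: [0, 2, 8, 11, 16]; color 3: [13].

χ(G) = 3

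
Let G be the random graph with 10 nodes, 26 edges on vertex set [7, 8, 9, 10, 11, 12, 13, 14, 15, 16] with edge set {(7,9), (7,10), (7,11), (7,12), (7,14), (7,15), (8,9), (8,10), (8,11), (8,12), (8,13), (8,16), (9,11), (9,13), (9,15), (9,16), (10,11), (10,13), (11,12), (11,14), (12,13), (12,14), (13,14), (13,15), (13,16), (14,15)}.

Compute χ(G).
χ(G) = 4

Clique number ω(G) = 4 (lower bound: χ ≥ ω).
The clique on [7, 11, 12, 14] has size 4, forcing χ ≥ 4, and the coloring below uses 4 colors, so χ(G) = 4.
A valid 4-coloring: color 1: [11, 13]; color 2: [7, 8]; color 3: [9, 10, 14]; color 4: [12, 15, 16].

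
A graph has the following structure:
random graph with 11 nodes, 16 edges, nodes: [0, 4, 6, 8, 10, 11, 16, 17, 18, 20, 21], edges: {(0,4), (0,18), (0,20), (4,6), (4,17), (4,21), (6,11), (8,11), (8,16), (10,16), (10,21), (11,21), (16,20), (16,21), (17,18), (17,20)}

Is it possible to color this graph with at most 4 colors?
Yes, G is 4-colorable

A valid 4-coloring: color 1: [4, 11, 16, 18]; color 2: [0, 6, 8, 17, 21]; color 3: [10, 20].
(χ(G) = 3 ≤ 4.)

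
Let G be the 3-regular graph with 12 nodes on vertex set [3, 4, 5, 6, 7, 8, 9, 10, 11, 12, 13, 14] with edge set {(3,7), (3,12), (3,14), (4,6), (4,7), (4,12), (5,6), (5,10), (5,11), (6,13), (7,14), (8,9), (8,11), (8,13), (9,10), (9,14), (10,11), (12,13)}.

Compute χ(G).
Clique number ω(G) = 3 (lower bound: χ ≥ ω).
The clique on [3, 7, 14] has size 3, forcing χ ≥ 3, and the coloring below uses 3 colors, so χ(G) = 3.
A valid 3-coloring: color 1: [3, 4, 5, 9, 13]; color 2: [6, 7, 8, 10, 12]; color 3: [11, 14].

χ(G) = 3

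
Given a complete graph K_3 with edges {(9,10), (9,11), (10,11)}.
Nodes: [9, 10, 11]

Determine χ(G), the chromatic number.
Clique number ω(G) = 3 (lower bound: χ ≥ ω).
The clique on [9, 10, 11] has size 3, forcing χ ≥ 3, and the coloring below uses 3 colors, so χ(G) = 3.
A valid 3-coloring: color 1: [10]; color 2: [9]; color 3: [11].

χ(G) = 3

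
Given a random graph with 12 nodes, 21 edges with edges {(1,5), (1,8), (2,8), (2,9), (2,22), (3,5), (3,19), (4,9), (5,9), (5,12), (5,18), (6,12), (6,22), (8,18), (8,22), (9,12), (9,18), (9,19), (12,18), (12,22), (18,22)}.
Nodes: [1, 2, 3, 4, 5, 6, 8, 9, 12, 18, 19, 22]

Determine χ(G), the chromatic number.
χ(G) = 4

Clique number ω(G) = 4 (lower bound: χ ≥ ω).
The clique on [5, 9, 12, 18] has size 4, forcing χ ≥ 4, and the coloring below uses 4 colors, so χ(G) = 4.
A valid 4-coloring: color 1: [1, 3, 9, 22]; color 2: [2, 4, 6, 18, 19]; color 3: [8, 12]; color 4: [5].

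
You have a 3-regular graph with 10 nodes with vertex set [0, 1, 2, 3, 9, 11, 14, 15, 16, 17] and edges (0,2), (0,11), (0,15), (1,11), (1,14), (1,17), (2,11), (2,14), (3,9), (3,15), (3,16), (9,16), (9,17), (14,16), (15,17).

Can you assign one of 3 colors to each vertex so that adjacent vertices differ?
Yes, G is 3-colorable

A valid 3-coloring: color 1: [0, 1, 16]; color 2: [3, 11, 14, 17]; color 3: [2, 9, 15].
(χ(G) = 3 ≤ 3.)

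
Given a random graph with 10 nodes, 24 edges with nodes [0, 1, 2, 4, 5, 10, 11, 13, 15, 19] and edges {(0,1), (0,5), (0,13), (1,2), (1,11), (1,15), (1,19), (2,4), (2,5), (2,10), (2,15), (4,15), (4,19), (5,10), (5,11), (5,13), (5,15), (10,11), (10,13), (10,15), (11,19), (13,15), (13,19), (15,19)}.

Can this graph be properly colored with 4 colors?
A valid 4-coloring: color 1: [0, 11, 15]; color 2: [1, 4, 5]; color 3: [2, 13]; color 4: [10, 19].
(χ(G) = 4 ≤ 4.)

Yes, G is 4-colorable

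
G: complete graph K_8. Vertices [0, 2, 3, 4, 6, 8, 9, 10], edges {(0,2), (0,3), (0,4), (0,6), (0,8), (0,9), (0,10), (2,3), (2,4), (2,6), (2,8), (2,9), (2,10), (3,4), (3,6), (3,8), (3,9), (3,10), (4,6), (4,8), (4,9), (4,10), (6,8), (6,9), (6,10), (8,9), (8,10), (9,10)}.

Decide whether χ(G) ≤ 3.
The clique on vertices [0, 2, 3, 4, 6, 8, 9, 10] has size 8 > 3, so it alone needs 8 colors.

No, G is not 3-colorable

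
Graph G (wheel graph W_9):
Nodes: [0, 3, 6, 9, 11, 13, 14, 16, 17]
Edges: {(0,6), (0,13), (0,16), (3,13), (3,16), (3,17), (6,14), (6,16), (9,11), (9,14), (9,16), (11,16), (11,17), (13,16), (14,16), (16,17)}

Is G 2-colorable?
The clique on vertices [0, 13, 16] has size 3 > 2, so it alone needs 3 colors.

No, G is not 2-colorable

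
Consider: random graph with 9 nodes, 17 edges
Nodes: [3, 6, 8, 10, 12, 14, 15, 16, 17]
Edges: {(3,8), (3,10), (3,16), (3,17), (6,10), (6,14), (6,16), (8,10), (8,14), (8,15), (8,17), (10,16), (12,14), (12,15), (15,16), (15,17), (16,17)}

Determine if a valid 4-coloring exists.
A valid 4-coloring: color 1: [8, 12, 16]; color 2: [10, 14, 17]; color 3: [3, 6, 15].
(χ(G) = 3 ≤ 4.)

Yes, G is 4-colorable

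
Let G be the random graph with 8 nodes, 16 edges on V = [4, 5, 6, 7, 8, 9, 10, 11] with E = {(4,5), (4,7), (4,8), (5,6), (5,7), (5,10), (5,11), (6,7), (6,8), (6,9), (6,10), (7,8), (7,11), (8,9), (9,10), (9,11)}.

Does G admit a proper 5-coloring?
A valid 5-coloring: color 1: [7, 9]; color 2: [5, 8]; color 3: [4, 6, 11]; color 4: [10].
(χ(G) = 4 ≤ 5.)

Yes, G is 5-colorable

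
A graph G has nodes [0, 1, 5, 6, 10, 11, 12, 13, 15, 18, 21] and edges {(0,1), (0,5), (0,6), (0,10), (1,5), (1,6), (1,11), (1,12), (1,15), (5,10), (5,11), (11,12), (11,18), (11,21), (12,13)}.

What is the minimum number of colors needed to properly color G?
Clique number ω(G) = 3 (lower bound: χ ≥ ω).
The clique on [0, 1, 5] has size 3, forcing χ ≥ 3, and the coloring below uses 3 colors, so χ(G) = 3.
A valid 3-coloring: color 1: [1, 10, 13, 18, 21]; color 2: [0, 11, 15]; color 3: [5, 6, 12].

χ(G) = 3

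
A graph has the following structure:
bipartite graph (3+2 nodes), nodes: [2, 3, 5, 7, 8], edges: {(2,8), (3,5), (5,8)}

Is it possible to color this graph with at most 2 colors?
A valid 2-coloring: color 1: [3, 7, 8]; color 2: [2, 5].
(χ(G) = 2 ≤ 2.)

Yes, G is 2-colorable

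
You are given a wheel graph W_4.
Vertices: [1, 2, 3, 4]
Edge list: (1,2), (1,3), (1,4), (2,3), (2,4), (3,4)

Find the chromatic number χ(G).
Clique number ω(G) = 4 (lower bound: χ ≥ ω).
The clique on [1, 2, 3, 4] has size 4, forcing χ ≥ 4, and the coloring below uses 4 colors, so χ(G) = 4.
A valid 4-coloring: color 1: [3]; color 2: [2]; color 3: [1]; color 4: [4].

χ(G) = 4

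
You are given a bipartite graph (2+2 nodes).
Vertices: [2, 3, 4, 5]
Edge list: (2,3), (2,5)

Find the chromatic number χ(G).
Clique number ω(G) = 2 (lower bound: χ ≥ ω).
The graph is bipartite (no odd cycle), so 2 colors suffice: χ(G) = 2.
A valid 2-coloring: color 1: [2, 4]; color 2: [3, 5].

χ(G) = 2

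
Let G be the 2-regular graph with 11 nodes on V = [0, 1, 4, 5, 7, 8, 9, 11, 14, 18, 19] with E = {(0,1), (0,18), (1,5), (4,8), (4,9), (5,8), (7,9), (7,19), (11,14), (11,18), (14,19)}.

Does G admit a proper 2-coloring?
No, G is not 2-colorable

Odd cycle [4, 8, 5, 1, 0, 18, 11, 14, 19, 7, 9] needs 3 colors (χ ≥ 3).
Hence χ(G) ≥ 3 > 2, so no proper 2-coloring exists.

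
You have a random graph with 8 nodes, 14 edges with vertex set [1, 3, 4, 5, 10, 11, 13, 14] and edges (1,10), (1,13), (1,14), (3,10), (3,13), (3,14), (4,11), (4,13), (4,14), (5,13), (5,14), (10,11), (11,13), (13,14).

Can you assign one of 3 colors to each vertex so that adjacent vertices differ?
A valid 3-coloring: color 1: [10, 13]; color 2: [11, 14]; color 3: [1, 3, 4, 5].
(χ(G) = 3 ≤ 3.)

Yes, G is 3-colorable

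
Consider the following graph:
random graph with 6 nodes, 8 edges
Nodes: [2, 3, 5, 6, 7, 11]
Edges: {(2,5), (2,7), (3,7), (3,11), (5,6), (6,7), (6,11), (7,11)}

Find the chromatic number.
Clique number ω(G) = 3 (lower bound: χ ≥ ω).
The clique on [3, 7, 11] has size 3, forcing χ ≥ 3, and the coloring below uses 3 colors, so χ(G) = 3.
A valid 3-coloring: color 1: [5, 7]; color 2: [2, 3, 6]; color 3: [11].

χ(G) = 3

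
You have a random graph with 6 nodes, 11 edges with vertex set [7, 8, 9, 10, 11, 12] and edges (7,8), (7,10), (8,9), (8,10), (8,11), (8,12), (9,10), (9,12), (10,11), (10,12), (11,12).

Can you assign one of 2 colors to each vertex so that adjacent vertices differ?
No, G is not 2-colorable

The clique on vertices [8, 9, 10, 12] has size 4 > 2, so it alone needs 4 colors.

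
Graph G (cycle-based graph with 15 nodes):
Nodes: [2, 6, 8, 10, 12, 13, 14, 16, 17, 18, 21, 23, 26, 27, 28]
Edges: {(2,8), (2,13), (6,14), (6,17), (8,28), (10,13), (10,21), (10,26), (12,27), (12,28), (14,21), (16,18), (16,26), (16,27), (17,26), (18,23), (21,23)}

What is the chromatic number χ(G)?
Clique number ω(G) = 2 (lower bound: χ ≥ ω).
Odd cycle [16, 27, 12, 28, 8, 2, 13, 10, 26] needs 3 colors (χ ≥ 3).
The coloring below uses 3 colors, so χ(G) = 3.
A valid 3-coloring: color 1: [6, 8, 12, 13, 18, 21, 26]; color 2: [2, 10, 14, 16, 17, 23, 28]; color 3: [27].

χ(G) = 3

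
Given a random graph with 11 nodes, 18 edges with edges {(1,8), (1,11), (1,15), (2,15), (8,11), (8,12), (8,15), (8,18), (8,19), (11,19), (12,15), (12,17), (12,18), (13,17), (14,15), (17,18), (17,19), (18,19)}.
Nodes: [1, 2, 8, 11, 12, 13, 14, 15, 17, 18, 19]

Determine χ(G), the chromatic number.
Clique number ω(G) = 3 (lower bound: χ ≥ ω).
The clique on [1, 8, 11] has size 3, forcing χ ≥ 3, and the coloring below uses 3 colors, so χ(G) = 3.
A valid 3-coloring: color 1: [2, 8, 14, 17]; color 2: [11, 13, 15, 18]; color 3: [1, 12, 19].

χ(G) = 3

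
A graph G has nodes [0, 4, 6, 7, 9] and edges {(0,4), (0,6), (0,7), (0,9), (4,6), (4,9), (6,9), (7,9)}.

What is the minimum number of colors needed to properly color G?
χ(G) = 4

Clique number ω(G) = 4 (lower bound: χ ≥ ω).
The clique on [0, 4, 6, 9] has size 4, forcing χ ≥ 4, and the coloring below uses 4 colors, so χ(G) = 4.
A valid 4-coloring: color 1: [9]; color 2: [0]; color 3: [4, 7]; color 4: [6].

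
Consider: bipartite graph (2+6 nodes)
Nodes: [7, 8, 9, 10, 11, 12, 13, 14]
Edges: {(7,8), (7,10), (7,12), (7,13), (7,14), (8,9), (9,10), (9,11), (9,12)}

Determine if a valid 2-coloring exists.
Yes, G is 2-colorable

A valid 2-coloring: color 1: [7, 9]; color 2: [8, 10, 11, 12, 13, 14].
(χ(G) = 2 ≤ 2.)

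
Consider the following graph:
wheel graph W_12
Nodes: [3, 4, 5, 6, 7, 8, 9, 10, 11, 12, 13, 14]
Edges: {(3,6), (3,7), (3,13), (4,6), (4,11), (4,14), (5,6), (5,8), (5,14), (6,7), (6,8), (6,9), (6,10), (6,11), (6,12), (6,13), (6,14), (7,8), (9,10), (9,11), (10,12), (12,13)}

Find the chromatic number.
Clique number ω(G) = 3 (lower bound: χ ≥ ω).
Odd cycle [11, 4, 14, 5, 8, 7, 3, 13, 12, 10, 9] needs 3 colors (χ ≥ 3).
Vertex 6 is adjacent to every vertex of [3, 4, 5, 7, 8, 9, 10, 11, 12, 13, 14], which already need 3 colors among themselves, so 6 needs a new color (χ ≥ 4).
The coloring below uses 4 colors, so χ(G) = 4.
A valid 4-coloring: color 1: [6]; color 2: [3, 8, 10, 11, 14]; color 3: [4, 5, 7, 9, 13]; color 4: [12].

χ(G) = 4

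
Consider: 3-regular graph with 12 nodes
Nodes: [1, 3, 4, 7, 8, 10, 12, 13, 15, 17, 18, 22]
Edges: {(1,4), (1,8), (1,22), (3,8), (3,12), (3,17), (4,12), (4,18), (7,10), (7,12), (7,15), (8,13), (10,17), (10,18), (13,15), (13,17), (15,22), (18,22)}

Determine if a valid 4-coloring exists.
Yes, G is 4-colorable

A valid 4-coloring: color 1: [1, 3, 7, 13, 18]; color 2: [4, 8, 10, 22]; color 3: [12, 15, 17].
(χ(G) = 3 ≤ 4.)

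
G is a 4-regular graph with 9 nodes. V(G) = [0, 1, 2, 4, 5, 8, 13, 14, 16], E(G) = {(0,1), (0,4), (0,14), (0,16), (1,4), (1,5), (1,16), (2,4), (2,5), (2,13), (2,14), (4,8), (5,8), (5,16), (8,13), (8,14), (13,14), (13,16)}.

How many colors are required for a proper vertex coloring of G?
Clique number ω(G) = 3 (lower bound: χ ≥ ω).
The clique on [0, 1, 16] has size 3, forcing χ ≥ 3, and the coloring below uses 3 colors, so χ(G) = 3.
A valid 3-coloring: color 1: [0, 5, 13]; color 2: [4, 14, 16]; color 3: [1, 2, 8].

χ(G) = 3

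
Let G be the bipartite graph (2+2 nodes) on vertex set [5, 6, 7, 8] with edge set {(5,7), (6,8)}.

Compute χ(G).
χ(G) = 2

Clique number ω(G) = 2 (lower bound: χ ≥ ω).
The graph is bipartite (no odd cycle), so 2 colors suffice: χ(G) = 2.
A valid 2-coloring: color 1: [5, 6]; color 2: [7, 8].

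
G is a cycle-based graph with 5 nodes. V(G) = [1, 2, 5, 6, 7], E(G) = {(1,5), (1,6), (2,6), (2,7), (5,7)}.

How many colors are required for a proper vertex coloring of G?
Clique number ω(G) = 2 (lower bound: χ ≥ ω).
Odd cycle [6, 1, 5, 7, 2] needs 3 colors (χ ≥ 3).
The coloring below uses 3 colors, so χ(G) = 3.
A valid 3-coloring: color 1: [6, 7]; color 2: [1, 2]; color 3: [5].

χ(G) = 3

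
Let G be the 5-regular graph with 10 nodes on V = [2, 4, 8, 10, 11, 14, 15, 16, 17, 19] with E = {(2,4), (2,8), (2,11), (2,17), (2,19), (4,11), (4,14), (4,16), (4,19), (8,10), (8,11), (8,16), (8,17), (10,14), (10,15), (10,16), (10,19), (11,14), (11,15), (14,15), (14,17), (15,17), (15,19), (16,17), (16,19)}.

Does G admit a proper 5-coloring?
Yes, G is 5-colorable

A valid 5-coloring: color 1: [2, 14, 16]; color 2: [11, 17, 19]; color 3: [4, 8, 15]; color 4: [10].
(χ(G) = 4 ≤ 5.)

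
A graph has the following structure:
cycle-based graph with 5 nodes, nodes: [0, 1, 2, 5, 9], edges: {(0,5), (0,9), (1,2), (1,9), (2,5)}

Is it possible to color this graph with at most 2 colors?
No, G is not 2-colorable

Odd cycle [2, 5, 0, 9, 1] needs 3 colors (χ ≥ 3).
Hence χ(G) ≥ 3 > 2, so no proper 2-coloring exists.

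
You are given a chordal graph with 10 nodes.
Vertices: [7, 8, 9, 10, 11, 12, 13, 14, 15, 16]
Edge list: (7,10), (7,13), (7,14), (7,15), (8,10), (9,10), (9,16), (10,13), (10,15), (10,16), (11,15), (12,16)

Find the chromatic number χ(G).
χ(G) = 3

Clique number ω(G) = 3 (lower bound: χ ≥ ω).
The clique on [9, 10, 16] has size 3, forcing χ ≥ 3, and the coloring below uses 3 colors, so χ(G) = 3.
A valid 3-coloring: color 1: [10, 11, 12, 14]; color 2: [7, 8, 16]; color 3: [9, 13, 15].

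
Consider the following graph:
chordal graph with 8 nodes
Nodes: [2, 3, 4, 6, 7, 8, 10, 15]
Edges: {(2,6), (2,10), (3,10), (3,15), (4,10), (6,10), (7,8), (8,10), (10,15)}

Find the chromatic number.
χ(G) = 3

Clique number ω(G) = 3 (lower bound: χ ≥ ω).
The clique on [2, 6, 10] has size 3, forcing χ ≥ 3, and the coloring below uses 3 colors, so χ(G) = 3.
A valid 3-coloring: color 1: [7, 10]; color 2: [3, 4, 6, 8]; color 3: [2, 15].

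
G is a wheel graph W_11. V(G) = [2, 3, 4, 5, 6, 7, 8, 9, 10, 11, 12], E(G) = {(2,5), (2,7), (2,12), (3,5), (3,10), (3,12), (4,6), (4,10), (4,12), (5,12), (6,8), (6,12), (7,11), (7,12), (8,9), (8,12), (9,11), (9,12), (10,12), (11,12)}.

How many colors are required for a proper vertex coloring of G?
χ(G) = 3

Clique number ω(G) = 3 (lower bound: χ ≥ ω).
The clique on [2, 5, 12] has size 3, forcing χ ≥ 3, and the coloring below uses 3 colors, so χ(G) = 3.
A valid 3-coloring: color 1: [12]; color 2: [5, 6, 7, 9, 10]; color 3: [2, 3, 4, 8, 11].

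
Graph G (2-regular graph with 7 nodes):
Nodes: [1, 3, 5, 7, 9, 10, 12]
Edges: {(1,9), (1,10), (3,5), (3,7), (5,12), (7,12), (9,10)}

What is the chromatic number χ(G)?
Clique number ω(G) = 3 (lower bound: χ ≥ ω).
The clique on [1, 9, 10] has size 3, forcing χ ≥ 3, and the coloring below uses 3 colors, so χ(G) = 3.
A valid 3-coloring: color 1: [5, 7, 10]; color 2: [3, 9, 12]; color 3: [1].

χ(G) = 3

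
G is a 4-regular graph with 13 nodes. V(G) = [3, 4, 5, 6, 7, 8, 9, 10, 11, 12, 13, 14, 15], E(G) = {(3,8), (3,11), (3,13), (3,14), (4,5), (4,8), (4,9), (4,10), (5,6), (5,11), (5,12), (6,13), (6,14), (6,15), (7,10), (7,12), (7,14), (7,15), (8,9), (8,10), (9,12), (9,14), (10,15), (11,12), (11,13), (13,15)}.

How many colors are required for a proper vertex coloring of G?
χ(G) = 4

Clique number ω(G) = 3 (lower bound: χ ≥ ω).
Suppose a proper 3-coloring c exists. The clique [3, 11, 13] takes 3 distinct colors; by symmetry let c(3) = 1, c(11) = 2, c(13) = 3.
- Vertex 5: neighbors [11] already have colors [2]; try each remaining color.
- Case c(5) = 1:
  - Vertex 6: neighbors [5, 13] already have colors [1, 3] ⇒ c(6) = 2.
  - Vertex 12: neighbors [5, 11] already have colors [1, 2] ⇒ c(12) = 3.
  - Vertex 14: neighbors [3, 6] already have colors [1, 2] ⇒ c(14) = 3.
  - Vertex 15: neighbors [6, 13] already have colors [2, 3] ⇒ c(15) = 1.
  - Vertex 7: neighbors [15, 12] already have colors [1, 3] ⇒ c(7) = 2.
  - Vertex 10: neighbors [15, 7] already have colors [1, 2] ⇒ c(10) = 3.
  - Vertex 4: neighbors [5, 10] already have colors [1, 3] ⇒ c(4) = 2.
  - Vertex 8: neighbors [3, 4, 10] already have colors [1, 2, 3] — all 3 colors blocked. Contradiction.
- Case c(5) = 3:
  - Vertex 12: neighbors [11, 5] already have colors [2, 3] ⇒ c(12) = 1.
  - Vertex 4: neighbors [5] already have colors [3]; try each remaining color.
  - Case c(4) = 1:
    - Vertex 7: neighbors [12] already have colors [1]; try each remaining color.
    - Case c(7) = 2:
      - Vertex 10: neighbors [4, 7] already have colors [1, 2] ⇒ c(10) = 3.
      - Vertex 14: neighbors [3, 7] already have colors [1, 2] ⇒ c(14) = 3.
      - Vertex 8: neighbors [3, 10] already have colors [1, 3] ⇒ c(8) = 2.
      - Vertex 9: neighbors [4, 8, 14] already have colors [1, 2, 3] — all 3 colors blocked. Contradiction.
    - Case c(7) = 3:
      - Vertex 10: neighbors [4, 7] already have colors [1, 3] ⇒ c(10) = 2.
      - Vertex 14: neighbors [3, 7] already have colors [1, 3] ⇒ c(14) = 2.
      - Vertex 6: neighbors [14, 5] already have colors [2, 3] ⇒ c(6) = 1.
      - Vertex 15: neighbors [6, 10, 7] already have colors [1, 2, 3] — all 3 colors blocked. Contradiction.
  - Case c(4) = 2:
    - Vertex 8: neighbors [3, 4] already have colors [1, 2] ⇒ c(8) = 3.
    - Vertex 9: neighbors [12, 4, 8] already have colors [1, 2, 3] — all 3 colors blocked. Contradiction.
Every case ends in a contradiction, so G has no proper 3-coloring (χ ≥ 4).
The coloring below uses 4 colors, so χ(G) = 4.
A valid 4-coloring: color 1: [4, 12, 13, 14]; color 2: [3, 6, 9, 10]; color 3: [8, 11, 15]; color 4: [5, 7].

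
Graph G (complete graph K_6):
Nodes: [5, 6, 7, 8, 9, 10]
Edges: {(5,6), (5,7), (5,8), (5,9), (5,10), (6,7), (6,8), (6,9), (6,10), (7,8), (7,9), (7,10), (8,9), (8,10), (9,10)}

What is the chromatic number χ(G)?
Clique number ω(G) = 6 (lower bound: χ ≥ ω).
The clique on [5, 6, 7, 8, 9, 10] has size 6, forcing χ ≥ 6, and the coloring below uses 6 colors, so χ(G) = 6.
A valid 6-coloring: color 1: [7]; color 2: [6]; color 3: [9]; color 4: [8]; color 5: [10]; color 6: [5].

χ(G) = 6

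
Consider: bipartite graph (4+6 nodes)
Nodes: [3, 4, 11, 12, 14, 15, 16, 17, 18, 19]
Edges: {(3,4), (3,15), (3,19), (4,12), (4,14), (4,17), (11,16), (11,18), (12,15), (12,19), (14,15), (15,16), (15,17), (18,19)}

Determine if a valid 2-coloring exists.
Yes, G is 2-colorable

A valid 2-coloring: color 1: [4, 11, 15, 19]; color 2: [3, 12, 14, 16, 17, 18].
(χ(G) = 2 ≤ 2.)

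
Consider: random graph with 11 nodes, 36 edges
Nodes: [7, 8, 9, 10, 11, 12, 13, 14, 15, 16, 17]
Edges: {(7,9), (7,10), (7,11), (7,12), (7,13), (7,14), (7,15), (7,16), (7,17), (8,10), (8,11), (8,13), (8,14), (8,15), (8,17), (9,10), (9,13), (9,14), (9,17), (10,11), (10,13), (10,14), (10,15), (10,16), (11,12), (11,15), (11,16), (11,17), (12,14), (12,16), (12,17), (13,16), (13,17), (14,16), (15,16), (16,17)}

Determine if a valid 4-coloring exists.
The clique on vertices [7, 11, 12, 16, 17] has size 5 > 4, so it alone needs 5 colors.

No, G is not 4-colorable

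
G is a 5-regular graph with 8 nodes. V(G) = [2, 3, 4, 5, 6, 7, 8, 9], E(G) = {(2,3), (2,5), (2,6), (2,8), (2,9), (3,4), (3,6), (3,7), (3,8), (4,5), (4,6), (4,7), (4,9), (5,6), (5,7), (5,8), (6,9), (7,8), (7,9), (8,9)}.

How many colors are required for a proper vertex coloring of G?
Clique number ω(G) = 3 (lower bound: χ ≥ ω).
Odd cycle [2, 6, 4, 7, 8] needs 3 colors (χ ≥ 3).
Vertex 3 is adjacent to every vertex of [2, 4, 6, 7, 8], which already need 3 colors among themselves, so 3 needs a new color (χ ≥ 4).
The coloring below uses 4 colors, so χ(G) = 4.
A valid 4-coloring: color 1: [2, 7]; color 2: [3, 5, 9]; color 3: [4, 8]; color 4: [6].

χ(G) = 4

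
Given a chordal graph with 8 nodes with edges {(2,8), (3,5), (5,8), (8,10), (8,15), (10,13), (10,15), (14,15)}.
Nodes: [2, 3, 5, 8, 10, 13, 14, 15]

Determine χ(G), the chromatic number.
Clique number ω(G) = 3 (lower bound: χ ≥ ω).
The clique on [8, 10, 15] has size 3, forcing χ ≥ 3, and the coloring below uses 3 colors, so χ(G) = 3.
A valid 3-coloring: color 1: [3, 8, 13, 14]; color 2: [2, 5, 15]; color 3: [10].

χ(G) = 3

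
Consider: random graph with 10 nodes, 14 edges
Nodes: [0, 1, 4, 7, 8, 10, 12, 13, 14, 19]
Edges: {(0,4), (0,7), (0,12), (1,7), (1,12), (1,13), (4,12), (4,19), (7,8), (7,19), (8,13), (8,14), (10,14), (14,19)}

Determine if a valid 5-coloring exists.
A valid 5-coloring: color 1: [7, 12, 13, 14]; color 2: [0, 1, 8, 10, 19]; color 3: [4].
(χ(G) = 3 ≤ 5.)

Yes, G is 5-colorable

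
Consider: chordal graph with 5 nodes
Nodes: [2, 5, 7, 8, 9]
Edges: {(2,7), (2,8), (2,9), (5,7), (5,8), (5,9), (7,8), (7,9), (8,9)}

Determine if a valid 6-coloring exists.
Yes, G is 6-colorable

A valid 6-coloring: color 1: [8]; color 2: [7]; color 3: [9]; color 4: [2, 5].
(χ(G) = 4 ≤ 6.)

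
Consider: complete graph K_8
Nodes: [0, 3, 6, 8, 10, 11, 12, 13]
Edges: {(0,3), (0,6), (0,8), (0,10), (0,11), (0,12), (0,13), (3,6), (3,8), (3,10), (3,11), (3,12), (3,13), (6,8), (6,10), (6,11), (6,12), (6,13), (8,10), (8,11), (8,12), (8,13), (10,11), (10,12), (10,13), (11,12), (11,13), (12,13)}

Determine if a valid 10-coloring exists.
Yes, G is 10-colorable

A valid 10-coloring: color 1: [11]; color 2: [0]; color 3: [13]; color 4: [6]; color 5: [10]; color 6: [8]; color 7: [12]; color 8: [3].
(χ(G) = 8 ≤ 10.)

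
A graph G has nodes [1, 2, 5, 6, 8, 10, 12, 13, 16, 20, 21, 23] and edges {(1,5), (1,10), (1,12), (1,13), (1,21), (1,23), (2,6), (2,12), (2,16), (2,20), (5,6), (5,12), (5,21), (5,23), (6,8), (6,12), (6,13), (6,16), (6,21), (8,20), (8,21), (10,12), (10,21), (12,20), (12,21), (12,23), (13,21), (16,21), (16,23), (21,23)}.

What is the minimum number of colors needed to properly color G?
Clique number ω(G) = 5 (lower bound: χ ≥ ω).
The clique on [1, 5, 12, 21, 23] has size 5, forcing χ ≥ 5, and the coloring below uses 5 colors, so χ(G) = 5.
A valid 5-coloring: color 1: [2, 21]; color 2: [8, 12, 13, 16]; color 3: [1, 6, 20]; color 4: [5, 10]; color 5: [23].

χ(G) = 5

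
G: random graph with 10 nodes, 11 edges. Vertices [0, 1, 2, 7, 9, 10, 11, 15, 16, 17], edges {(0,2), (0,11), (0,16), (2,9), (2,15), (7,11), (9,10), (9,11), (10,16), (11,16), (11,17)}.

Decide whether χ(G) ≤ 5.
Yes, G is 5-colorable

A valid 5-coloring: color 1: [1, 2, 10, 11]; color 2: [7, 9, 15, 16, 17]; color 3: [0].
(χ(G) = 3 ≤ 5.)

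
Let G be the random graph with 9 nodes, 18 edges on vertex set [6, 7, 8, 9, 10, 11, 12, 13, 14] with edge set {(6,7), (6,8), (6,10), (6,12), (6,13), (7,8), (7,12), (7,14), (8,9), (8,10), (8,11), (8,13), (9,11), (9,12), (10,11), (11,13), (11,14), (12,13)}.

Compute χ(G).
χ(G) = 3

Clique number ω(G) = 3 (lower bound: χ ≥ ω).
The clique on [8, 9, 11] has size 3, forcing χ ≥ 3, and the coloring below uses 3 colors, so χ(G) = 3.
A valid 3-coloring: color 1: [8, 12, 14]; color 2: [6, 11]; color 3: [7, 9, 10, 13].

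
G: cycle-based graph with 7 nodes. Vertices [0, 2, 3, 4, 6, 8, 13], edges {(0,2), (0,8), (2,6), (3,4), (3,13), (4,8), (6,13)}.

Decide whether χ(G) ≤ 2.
Odd cycle [8, 0, 2, 6, 13, 3, 4] needs 3 colors (χ ≥ 3).
Hence χ(G) ≥ 3 > 2, so no proper 2-coloring exists.

No, G is not 2-colorable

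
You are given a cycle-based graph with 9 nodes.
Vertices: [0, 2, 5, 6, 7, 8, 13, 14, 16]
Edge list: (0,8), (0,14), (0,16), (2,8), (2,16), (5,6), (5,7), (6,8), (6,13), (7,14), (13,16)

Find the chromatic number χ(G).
Clique number ω(G) = 2 (lower bound: χ ≥ ω).
Odd cycle [6, 13, 16, 0, 8] needs 3 colors (χ ≥ 3).
The coloring below uses 3 colors, so χ(G) = 3.
A valid 3-coloring: color 1: [0, 2, 6, 7]; color 2: [5, 8, 14, 16]; color 3: [13].

χ(G) = 3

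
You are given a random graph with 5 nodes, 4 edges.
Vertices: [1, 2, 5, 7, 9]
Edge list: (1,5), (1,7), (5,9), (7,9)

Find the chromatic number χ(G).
Clique number ω(G) = 2 (lower bound: χ ≥ ω).
The graph is bipartite (no odd cycle), so 2 colors suffice: χ(G) = 2.
A valid 2-coloring: color 1: [2, 5, 7]; color 2: [1, 9].

χ(G) = 2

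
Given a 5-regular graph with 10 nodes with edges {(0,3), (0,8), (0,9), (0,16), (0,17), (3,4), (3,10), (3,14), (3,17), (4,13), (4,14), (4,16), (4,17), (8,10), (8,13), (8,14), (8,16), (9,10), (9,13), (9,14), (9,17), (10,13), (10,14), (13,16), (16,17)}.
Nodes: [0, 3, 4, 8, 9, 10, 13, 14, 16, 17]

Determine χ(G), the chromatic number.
χ(G) = 4

Clique number ω(G) = 3 (lower bound: χ ≥ ω).
Odd cycle [8, 13, 4, 17, 0] needs 3 colors (χ ≥ 3).
Vertex 16 is adjacent to every vertex of [0, 4, 8, 13, 17], which already need 3 colors among themselves, so 16 needs a new color (χ ≥ 4).
The coloring below uses 4 colors, so χ(G) = 4.
A valid 4-coloring: color 1: [3, 9, 16]; color 2: [8, 17]; color 3: [0, 4, 10]; color 4: [13, 14].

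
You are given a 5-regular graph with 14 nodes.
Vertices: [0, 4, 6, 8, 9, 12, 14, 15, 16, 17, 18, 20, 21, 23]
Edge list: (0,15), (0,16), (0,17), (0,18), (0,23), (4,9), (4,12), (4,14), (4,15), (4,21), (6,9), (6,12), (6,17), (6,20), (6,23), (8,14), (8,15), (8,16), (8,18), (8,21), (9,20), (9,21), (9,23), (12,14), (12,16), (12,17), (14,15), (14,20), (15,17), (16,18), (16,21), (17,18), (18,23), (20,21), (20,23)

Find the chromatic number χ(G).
Clique number ω(G) = 4 (lower bound: χ ≥ ω).
The clique on [6, 9, 20, 23] has size 4, forcing χ ≥ 4, and the coloring below uses 4 colors, so χ(G) = 4.
A valid 4-coloring: color 1: [4, 8, 17, 20]; color 2: [9, 12, 15, 18]; color 3: [0, 6, 14, 21]; color 4: [16, 23].

χ(G) = 4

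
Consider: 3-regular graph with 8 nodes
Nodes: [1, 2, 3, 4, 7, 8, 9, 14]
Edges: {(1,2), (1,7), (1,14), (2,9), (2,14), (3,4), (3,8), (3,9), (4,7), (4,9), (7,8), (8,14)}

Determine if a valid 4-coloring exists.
A valid 4-coloring: color 1: [2, 4, 8]; color 2: [7, 9, 14]; color 3: [1, 3].
(χ(G) = 3 ≤ 4.)

Yes, G is 4-colorable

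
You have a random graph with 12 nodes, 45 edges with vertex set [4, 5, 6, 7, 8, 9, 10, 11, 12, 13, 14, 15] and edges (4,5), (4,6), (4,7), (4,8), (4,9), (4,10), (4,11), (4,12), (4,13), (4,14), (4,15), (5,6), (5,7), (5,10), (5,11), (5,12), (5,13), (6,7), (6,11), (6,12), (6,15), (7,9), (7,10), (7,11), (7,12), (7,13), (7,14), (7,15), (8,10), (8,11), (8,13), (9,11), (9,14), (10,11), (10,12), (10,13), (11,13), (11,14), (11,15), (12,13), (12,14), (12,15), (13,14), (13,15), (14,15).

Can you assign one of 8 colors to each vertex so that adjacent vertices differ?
Yes, G is 8-colorable

A valid 8-coloring: color 1: [4]; color 2: [11, 12]; color 3: [7, 8]; color 4: [6, 9, 13]; color 5: [5, 14]; color 6: [10, 15].
(χ(G) = 6 ≤ 8.)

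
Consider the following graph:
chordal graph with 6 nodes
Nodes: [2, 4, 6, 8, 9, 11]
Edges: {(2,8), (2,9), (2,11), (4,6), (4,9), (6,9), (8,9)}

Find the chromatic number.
χ(G) = 3

Clique number ω(G) = 3 (lower bound: χ ≥ ω).
The clique on [2, 8, 9] has size 3, forcing χ ≥ 3, and the coloring below uses 3 colors, so χ(G) = 3.
A valid 3-coloring: color 1: [9, 11]; color 2: [2, 6]; color 3: [4, 8].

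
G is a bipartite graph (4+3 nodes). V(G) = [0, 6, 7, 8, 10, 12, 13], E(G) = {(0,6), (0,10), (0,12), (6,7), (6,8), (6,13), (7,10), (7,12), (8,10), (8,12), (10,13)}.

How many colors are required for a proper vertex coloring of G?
Clique number ω(G) = 2 (lower bound: χ ≥ ω).
The graph is bipartite (no odd cycle), so 2 colors suffice: χ(G) = 2.
A valid 2-coloring: color 1: [6, 10, 12]; color 2: [0, 7, 8, 13].

χ(G) = 2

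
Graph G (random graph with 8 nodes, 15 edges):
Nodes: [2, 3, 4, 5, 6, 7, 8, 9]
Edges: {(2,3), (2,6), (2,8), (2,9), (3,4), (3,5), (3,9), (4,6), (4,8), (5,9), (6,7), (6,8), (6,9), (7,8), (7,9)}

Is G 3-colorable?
Yes, G is 3-colorable

A valid 3-coloring: color 1: [3, 6]; color 2: [8, 9]; color 3: [2, 4, 5, 7].
(χ(G) = 3 ≤ 3.)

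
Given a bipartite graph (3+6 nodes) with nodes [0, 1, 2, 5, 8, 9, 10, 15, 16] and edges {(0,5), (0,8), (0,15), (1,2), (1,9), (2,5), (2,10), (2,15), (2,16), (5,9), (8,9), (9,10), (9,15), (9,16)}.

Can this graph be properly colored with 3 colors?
Yes, G is 3-colorable

A valid 3-coloring: color 1: [0, 2, 9]; color 2: [1, 5, 8, 10, 15, 16].
(χ(G) = 2 ≤ 3.)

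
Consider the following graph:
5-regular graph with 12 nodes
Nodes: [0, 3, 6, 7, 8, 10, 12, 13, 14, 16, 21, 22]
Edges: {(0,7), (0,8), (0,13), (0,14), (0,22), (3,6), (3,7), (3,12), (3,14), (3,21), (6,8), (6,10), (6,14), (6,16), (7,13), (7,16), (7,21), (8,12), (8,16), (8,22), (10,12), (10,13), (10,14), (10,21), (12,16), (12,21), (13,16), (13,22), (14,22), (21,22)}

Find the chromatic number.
χ(G) = 3

Clique number ω(G) = 3 (lower bound: χ ≥ ω).
The clique on [0, 8, 22] has size 3, forcing χ ≥ 3, and the coloring below uses 3 colors, so χ(G) = 3.
A valid 3-coloring: color 1: [0, 3, 10, 16]; color 2: [8, 13, 14, 21]; color 3: [6, 7, 12, 22].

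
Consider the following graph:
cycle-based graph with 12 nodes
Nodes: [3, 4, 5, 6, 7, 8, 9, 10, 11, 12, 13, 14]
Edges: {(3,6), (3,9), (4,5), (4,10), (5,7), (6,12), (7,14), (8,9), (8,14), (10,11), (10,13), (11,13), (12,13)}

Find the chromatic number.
Clique number ω(G) = 3 (lower bound: χ ≥ ω).
The clique on [10, 11, 13] has size 3, forcing χ ≥ 3, and the coloring below uses 3 colors, so χ(G) = 3.
A valid 3-coloring: color 1: [3, 5, 8, 10, 12]; color 2: [4, 6, 9, 13, 14]; color 3: [7, 11].

χ(G) = 3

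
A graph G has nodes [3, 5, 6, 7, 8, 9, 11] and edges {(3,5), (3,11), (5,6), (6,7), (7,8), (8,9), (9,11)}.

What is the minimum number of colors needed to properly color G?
χ(G) = 3

Clique number ω(G) = 2 (lower bound: χ ≥ ω).
Odd cycle [6, 7, 8, 9, 11, 3, 5] needs 3 colors (χ ≥ 3).
The coloring below uses 3 colors, so χ(G) = 3.
A valid 3-coloring: color 1: [3, 6, 8]; color 2: [5, 7, 9]; color 3: [11].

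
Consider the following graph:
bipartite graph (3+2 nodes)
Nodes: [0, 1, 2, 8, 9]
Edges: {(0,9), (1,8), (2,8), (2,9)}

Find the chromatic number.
Clique number ω(G) = 2 (lower bound: χ ≥ ω).
The graph is bipartite (no odd cycle), so 2 colors suffice: χ(G) = 2.
A valid 2-coloring: color 1: [0, 1, 2]; color 2: [8, 9].

χ(G) = 2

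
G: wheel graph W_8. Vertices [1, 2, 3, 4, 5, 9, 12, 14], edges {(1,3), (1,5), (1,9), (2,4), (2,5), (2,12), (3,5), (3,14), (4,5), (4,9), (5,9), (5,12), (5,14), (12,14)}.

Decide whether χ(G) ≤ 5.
Yes, G is 5-colorable

A valid 5-coloring: color 1: [5]; color 2: [1, 2, 14]; color 3: [3, 9, 12]; color 4: [4].
(χ(G) = 4 ≤ 5.)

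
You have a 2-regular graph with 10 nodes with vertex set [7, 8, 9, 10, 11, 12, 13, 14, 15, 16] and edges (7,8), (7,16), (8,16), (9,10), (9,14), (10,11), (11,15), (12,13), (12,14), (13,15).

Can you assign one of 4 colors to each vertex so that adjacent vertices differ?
Yes, G is 4-colorable

A valid 4-coloring: color 1: [7, 10, 14, 15]; color 2: [8, 9, 11, 12]; color 3: [13, 16].
(χ(G) = 3 ≤ 4.)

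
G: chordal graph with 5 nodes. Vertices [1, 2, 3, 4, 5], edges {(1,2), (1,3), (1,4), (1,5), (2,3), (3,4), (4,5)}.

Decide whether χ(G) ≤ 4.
A valid 4-coloring: color 1: [1]; color 2: [2, 4]; color 3: [3, 5].
(χ(G) = 3 ≤ 4.)

Yes, G is 4-colorable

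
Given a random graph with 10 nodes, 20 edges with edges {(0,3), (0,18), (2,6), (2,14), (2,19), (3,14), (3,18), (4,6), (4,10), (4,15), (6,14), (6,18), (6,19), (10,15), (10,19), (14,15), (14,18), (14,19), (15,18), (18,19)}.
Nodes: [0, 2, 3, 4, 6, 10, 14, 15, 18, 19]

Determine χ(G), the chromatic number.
Clique number ω(G) = 4 (lower bound: χ ≥ ω).
The clique on [2, 6, 14, 19] has size 4, forcing χ ≥ 4, and the coloring below uses 4 colors, so χ(G) = 4.
A valid 4-coloring: color 1: [0, 10, 14]; color 2: [2, 4, 18]; color 3: [3, 6, 15]; color 4: [19].

χ(G) = 4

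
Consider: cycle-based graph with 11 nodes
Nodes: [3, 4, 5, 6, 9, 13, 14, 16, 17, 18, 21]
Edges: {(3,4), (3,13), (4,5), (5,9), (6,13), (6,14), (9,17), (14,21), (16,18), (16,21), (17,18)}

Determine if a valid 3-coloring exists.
Yes, G is 3-colorable

A valid 3-coloring: color 1: [3, 5, 6, 18, 21]; color 2: [4, 13, 14, 16, 17]; color 3: [9].
(χ(G) = 3 ≤ 3.)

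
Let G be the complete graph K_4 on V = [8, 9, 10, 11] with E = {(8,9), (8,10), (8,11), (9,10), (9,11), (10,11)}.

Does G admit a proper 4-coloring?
A valid 4-coloring: color 1: [8]; color 2: [9]; color 3: [10]; color 4: [11].
(χ(G) = 4 ≤ 4.)

Yes, G is 4-colorable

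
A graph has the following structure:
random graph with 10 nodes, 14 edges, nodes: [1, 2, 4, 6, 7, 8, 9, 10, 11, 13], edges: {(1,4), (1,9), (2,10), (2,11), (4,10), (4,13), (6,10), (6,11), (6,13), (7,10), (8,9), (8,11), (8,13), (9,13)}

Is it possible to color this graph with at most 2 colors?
No, G is not 2-colorable

The clique on vertices [8, 9, 13] has size 3 > 2, so it alone needs 3 colors.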